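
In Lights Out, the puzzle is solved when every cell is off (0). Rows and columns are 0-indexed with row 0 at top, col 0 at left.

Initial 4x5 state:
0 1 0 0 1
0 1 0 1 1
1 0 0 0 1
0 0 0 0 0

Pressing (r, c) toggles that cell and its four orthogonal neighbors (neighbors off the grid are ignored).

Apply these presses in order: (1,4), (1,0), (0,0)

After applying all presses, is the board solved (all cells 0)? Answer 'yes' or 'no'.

After press 1 at (1,4):
0 1 0 0 0
0 1 0 0 0
1 0 0 0 0
0 0 0 0 0

After press 2 at (1,0):
1 1 0 0 0
1 0 0 0 0
0 0 0 0 0
0 0 0 0 0

After press 3 at (0,0):
0 0 0 0 0
0 0 0 0 0
0 0 0 0 0
0 0 0 0 0

Lights still on: 0

Answer: yes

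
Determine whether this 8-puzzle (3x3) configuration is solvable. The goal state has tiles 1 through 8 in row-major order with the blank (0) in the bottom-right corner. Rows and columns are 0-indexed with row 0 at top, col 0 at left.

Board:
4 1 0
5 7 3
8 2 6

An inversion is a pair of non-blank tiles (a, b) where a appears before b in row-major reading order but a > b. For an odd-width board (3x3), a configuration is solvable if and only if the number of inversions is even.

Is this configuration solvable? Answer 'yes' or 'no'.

Answer: no

Derivation:
Inversions (pairs i<j in row-major order where tile[i] > tile[j] > 0): 11
11 is odd, so the puzzle is not solvable.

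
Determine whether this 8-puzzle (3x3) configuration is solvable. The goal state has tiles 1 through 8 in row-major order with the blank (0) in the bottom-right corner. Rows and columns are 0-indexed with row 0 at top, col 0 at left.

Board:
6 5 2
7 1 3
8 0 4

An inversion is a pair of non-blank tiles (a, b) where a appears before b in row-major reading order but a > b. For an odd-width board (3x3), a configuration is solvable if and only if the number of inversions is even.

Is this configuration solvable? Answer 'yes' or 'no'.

Inversions (pairs i<j in row-major order where tile[i] > tile[j] > 0): 14
14 is even, so the puzzle is solvable.

Answer: yes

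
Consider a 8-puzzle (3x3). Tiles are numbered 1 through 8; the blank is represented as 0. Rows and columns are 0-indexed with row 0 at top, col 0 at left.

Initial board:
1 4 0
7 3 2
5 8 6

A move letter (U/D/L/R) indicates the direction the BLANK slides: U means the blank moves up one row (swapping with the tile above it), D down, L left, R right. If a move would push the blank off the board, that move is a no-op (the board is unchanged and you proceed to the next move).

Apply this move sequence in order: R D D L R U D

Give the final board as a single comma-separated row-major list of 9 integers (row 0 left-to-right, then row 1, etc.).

Answer: 1, 4, 2, 7, 3, 6, 5, 8, 0

Derivation:
After move 1 (R):
1 4 0
7 3 2
5 8 6

After move 2 (D):
1 4 2
7 3 0
5 8 6

After move 3 (D):
1 4 2
7 3 6
5 8 0

After move 4 (L):
1 4 2
7 3 6
5 0 8

After move 5 (R):
1 4 2
7 3 6
5 8 0

After move 6 (U):
1 4 2
7 3 0
5 8 6

After move 7 (D):
1 4 2
7 3 6
5 8 0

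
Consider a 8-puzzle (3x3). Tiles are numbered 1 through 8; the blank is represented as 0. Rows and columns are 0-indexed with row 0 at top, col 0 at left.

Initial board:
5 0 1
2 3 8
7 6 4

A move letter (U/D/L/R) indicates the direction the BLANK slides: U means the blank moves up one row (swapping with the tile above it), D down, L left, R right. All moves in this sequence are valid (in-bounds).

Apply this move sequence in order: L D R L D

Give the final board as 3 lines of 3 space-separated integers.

After move 1 (L):
0 5 1
2 3 8
7 6 4

After move 2 (D):
2 5 1
0 3 8
7 6 4

After move 3 (R):
2 5 1
3 0 8
7 6 4

After move 4 (L):
2 5 1
0 3 8
7 6 4

After move 5 (D):
2 5 1
7 3 8
0 6 4

Answer: 2 5 1
7 3 8
0 6 4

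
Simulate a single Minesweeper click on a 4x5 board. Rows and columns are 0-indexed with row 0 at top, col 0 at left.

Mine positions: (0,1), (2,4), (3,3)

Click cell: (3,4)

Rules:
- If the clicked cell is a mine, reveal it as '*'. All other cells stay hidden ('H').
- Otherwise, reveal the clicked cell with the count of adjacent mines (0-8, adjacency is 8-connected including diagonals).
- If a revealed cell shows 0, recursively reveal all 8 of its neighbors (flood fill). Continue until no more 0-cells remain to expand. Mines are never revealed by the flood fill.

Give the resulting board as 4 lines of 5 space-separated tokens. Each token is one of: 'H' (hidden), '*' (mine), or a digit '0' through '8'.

H H H H H
H H H H H
H H H H H
H H H H 2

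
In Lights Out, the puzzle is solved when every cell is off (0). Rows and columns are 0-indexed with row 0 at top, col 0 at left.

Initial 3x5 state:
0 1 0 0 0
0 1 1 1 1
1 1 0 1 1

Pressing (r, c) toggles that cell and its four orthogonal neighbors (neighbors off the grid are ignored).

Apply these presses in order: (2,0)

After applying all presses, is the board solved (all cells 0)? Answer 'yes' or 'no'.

Answer: no

Derivation:
After press 1 at (2,0):
0 1 0 0 0
1 1 1 1 1
0 0 0 1 1

Lights still on: 8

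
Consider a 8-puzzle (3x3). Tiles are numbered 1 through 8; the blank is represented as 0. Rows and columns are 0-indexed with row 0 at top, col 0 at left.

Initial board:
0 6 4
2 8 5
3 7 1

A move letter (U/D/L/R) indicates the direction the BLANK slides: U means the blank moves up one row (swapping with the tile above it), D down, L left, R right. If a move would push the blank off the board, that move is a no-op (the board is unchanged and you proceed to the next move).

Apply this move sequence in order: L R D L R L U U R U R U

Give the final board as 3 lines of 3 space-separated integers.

After move 1 (L):
0 6 4
2 8 5
3 7 1

After move 2 (R):
6 0 4
2 8 5
3 7 1

After move 3 (D):
6 8 4
2 0 5
3 7 1

After move 4 (L):
6 8 4
0 2 5
3 7 1

After move 5 (R):
6 8 4
2 0 5
3 7 1

After move 6 (L):
6 8 4
0 2 5
3 7 1

After move 7 (U):
0 8 4
6 2 5
3 7 1

After move 8 (U):
0 8 4
6 2 5
3 7 1

After move 9 (R):
8 0 4
6 2 5
3 7 1

After move 10 (U):
8 0 4
6 2 5
3 7 1

After move 11 (R):
8 4 0
6 2 5
3 7 1

After move 12 (U):
8 4 0
6 2 5
3 7 1

Answer: 8 4 0
6 2 5
3 7 1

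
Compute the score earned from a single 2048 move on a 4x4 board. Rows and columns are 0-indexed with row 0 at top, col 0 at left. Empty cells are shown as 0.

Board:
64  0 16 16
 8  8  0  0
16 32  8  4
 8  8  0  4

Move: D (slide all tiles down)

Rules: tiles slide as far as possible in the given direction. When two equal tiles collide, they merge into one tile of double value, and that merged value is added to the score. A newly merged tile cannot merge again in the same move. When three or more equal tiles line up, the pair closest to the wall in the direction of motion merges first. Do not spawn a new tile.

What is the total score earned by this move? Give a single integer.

Answer: 8

Derivation:
Slide down:
col 0: [64, 8, 16, 8] -> [64, 8, 16, 8]  score +0 (running 0)
col 1: [0, 8, 32, 8] -> [0, 8, 32, 8]  score +0 (running 0)
col 2: [16, 0, 8, 0] -> [0, 0, 16, 8]  score +0 (running 0)
col 3: [16, 0, 4, 4] -> [0, 0, 16, 8]  score +8 (running 8)
Board after move:
64  0  0  0
 8  8  0  0
16 32 16 16
 8  8  8  8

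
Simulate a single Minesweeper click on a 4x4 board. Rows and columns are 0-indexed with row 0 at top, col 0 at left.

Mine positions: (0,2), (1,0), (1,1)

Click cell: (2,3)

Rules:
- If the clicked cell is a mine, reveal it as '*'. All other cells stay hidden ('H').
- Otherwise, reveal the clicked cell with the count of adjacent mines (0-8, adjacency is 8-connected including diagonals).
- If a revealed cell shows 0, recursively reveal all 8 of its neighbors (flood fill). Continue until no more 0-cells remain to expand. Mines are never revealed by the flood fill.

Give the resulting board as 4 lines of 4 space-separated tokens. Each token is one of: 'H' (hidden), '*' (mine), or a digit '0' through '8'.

H H H H
H H 2 1
2 2 1 0
0 0 0 0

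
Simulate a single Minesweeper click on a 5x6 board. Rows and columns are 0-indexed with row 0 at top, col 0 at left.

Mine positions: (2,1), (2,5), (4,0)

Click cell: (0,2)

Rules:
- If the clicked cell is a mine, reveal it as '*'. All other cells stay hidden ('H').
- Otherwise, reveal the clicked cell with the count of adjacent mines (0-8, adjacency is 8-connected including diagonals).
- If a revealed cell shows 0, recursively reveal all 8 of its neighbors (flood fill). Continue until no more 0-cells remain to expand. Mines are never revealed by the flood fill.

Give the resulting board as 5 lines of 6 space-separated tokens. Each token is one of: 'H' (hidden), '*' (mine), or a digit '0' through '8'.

0 0 0 0 0 0
1 1 1 0 1 1
H H 1 0 1 H
H 2 1 0 1 1
H 1 0 0 0 0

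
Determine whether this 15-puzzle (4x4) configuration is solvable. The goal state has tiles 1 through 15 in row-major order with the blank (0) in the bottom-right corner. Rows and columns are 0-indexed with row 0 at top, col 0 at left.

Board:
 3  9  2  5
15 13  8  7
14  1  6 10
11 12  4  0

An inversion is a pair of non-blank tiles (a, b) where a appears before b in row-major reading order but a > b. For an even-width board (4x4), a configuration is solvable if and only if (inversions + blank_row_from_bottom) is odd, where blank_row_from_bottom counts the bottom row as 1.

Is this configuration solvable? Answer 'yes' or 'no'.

Answer: no

Derivation:
Inversions: 47
Blank is in row 3 (0-indexed from top), which is row 1 counting from the bottom (bottom = 1).
47 + 1 = 48, which is even, so the puzzle is not solvable.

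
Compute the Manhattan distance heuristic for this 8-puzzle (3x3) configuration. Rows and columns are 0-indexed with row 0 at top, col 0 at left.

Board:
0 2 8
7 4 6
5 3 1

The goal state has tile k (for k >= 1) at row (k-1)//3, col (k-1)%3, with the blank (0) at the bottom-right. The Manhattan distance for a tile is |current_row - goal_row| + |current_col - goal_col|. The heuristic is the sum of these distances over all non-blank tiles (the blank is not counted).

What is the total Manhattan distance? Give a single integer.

Answer: 14

Derivation:
Tile 2: at (0,1), goal (0,1), distance |0-0|+|1-1| = 0
Tile 8: at (0,2), goal (2,1), distance |0-2|+|2-1| = 3
Tile 7: at (1,0), goal (2,0), distance |1-2|+|0-0| = 1
Tile 4: at (1,1), goal (1,0), distance |1-1|+|1-0| = 1
Tile 6: at (1,2), goal (1,2), distance |1-1|+|2-2| = 0
Tile 5: at (2,0), goal (1,1), distance |2-1|+|0-1| = 2
Tile 3: at (2,1), goal (0,2), distance |2-0|+|1-2| = 3
Tile 1: at (2,2), goal (0,0), distance |2-0|+|2-0| = 4
Sum: 0 + 3 + 1 + 1 + 0 + 2 + 3 + 4 = 14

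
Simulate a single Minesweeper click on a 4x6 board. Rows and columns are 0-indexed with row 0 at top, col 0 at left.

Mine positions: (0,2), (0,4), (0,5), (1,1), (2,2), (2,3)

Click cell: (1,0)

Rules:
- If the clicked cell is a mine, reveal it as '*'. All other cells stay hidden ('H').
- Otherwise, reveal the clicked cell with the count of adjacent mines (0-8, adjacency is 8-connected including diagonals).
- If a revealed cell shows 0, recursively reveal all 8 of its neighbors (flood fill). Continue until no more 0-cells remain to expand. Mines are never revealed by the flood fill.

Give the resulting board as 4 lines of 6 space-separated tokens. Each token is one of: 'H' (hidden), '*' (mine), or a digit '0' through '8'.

H H H H H H
1 H H H H H
H H H H H H
H H H H H H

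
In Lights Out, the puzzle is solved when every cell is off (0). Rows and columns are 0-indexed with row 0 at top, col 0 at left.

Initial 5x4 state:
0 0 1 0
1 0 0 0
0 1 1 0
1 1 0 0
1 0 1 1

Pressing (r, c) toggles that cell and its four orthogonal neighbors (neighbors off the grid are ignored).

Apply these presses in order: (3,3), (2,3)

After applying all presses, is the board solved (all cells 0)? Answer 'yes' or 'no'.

Answer: no

Derivation:
After press 1 at (3,3):
0 0 1 0
1 0 0 0
0 1 1 1
1 1 1 1
1 0 1 0

After press 2 at (2,3):
0 0 1 0
1 0 0 1
0 1 0 0
1 1 1 0
1 0 1 0

Lights still on: 9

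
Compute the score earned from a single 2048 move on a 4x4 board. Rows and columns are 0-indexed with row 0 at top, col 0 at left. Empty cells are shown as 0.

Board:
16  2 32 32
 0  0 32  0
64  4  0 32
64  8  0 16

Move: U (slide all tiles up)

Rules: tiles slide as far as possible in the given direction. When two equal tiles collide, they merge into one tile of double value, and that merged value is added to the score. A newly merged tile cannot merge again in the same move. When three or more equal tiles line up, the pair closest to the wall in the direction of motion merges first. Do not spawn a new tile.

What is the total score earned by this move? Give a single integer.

Slide up:
col 0: [16, 0, 64, 64] -> [16, 128, 0, 0]  score +128 (running 128)
col 1: [2, 0, 4, 8] -> [2, 4, 8, 0]  score +0 (running 128)
col 2: [32, 32, 0, 0] -> [64, 0, 0, 0]  score +64 (running 192)
col 3: [32, 0, 32, 16] -> [64, 16, 0, 0]  score +64 (running 256)
Board after move:
 16   2  64  64
128   4   0  16
  0   8   0   0
  0   0   0   0

Answer: 256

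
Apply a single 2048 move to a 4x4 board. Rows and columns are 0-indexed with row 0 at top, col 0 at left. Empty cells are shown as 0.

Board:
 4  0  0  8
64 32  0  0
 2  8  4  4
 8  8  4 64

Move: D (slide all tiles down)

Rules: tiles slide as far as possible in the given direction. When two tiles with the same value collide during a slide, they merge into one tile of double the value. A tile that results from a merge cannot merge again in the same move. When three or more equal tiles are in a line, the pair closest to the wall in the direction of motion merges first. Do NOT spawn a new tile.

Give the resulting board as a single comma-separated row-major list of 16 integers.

Answer: 4, 0, 0, 0, 64, 0, 0, 8, 2, 32, 0, 4, 8, 16, 8, 64

Derivation:
Slide down:
col 0: [4, 64, 2, 8] -> [4, 64, 2, 8]
col 1: [0, 32, 8, 8] -> [0, 0, 32, 16]
col 2: [0, 0, 4, 4] -> [0, 0, 0, 8]
col 3: [8, 0, 4, 64] -> [0, 8, 4, 64]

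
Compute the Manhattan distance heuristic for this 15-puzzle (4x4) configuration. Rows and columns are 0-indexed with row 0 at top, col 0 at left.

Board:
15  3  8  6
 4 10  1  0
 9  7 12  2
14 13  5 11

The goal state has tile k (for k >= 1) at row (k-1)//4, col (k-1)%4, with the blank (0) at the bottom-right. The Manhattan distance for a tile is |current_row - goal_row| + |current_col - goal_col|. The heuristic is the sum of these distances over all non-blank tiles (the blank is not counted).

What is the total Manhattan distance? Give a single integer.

Answer: 34

Derivation:
Tile 15: at (0,0), goal (3,2), distance |0-3|+|0-2| = 5
Tile 3: at (0,1), goal (0,2), distance |0-0|+|1-2| = 1
Tile 8: at (0,2), goal (1,3), distance |0-1|+|2-3| = 2
Tile 6: at (0,3), goal (1,1), distance |0-1|+|3-1| = 3
Tile 4: at (1,0), goal (0,3), distance |1-0|+|0-3| = 4
Tile 10: at (1,1), goal (2,1), distance |1-2|+|1-1| = 1
Tile 1: at (1,2), goal (0,0), distance |1-0|+|2-0| = 3
Tile 9: at (2,0), goal (2,0), distance |2-2|+|0-0| = 0
Tile 7: at (2,1), goal (1,2), distance |2-1|+|1-2| = 2
Tile 12: at (2,2), goal (2,3), distance |2-2|+|2-3| = 1
Tile 2: at (2,3), goal (0,1), distance |2-0|+|3-1| = 4
Tile 14: at (3,0), goal (3,1), distance |3-3|+|0-1| = 1
Tile 13: at (3,1), goal (3,0), distance |3-3|+|1-0| = 1
Tile 5: at (3,2), goal (1,0), distance |3-1|+|2-0| = 4
Tile 11: at (3,3), goal (2,2), distance |3-2|+|3-2| = 2
Sum: 5 + 1 + 2 + 3 + 4 + 1 + 3 + 0 + 2 + 1 + 4 + 1 + 1 + 4 + 2 = 34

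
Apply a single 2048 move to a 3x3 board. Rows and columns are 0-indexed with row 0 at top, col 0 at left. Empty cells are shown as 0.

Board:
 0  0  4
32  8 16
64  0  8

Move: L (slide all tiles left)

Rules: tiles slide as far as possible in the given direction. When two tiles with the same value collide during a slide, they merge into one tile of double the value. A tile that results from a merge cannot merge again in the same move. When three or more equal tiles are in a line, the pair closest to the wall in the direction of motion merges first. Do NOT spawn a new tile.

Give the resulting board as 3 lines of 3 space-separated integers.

Answer:  4  0  0
32  8 16
64  8  0

Derivation:
Slide left:
row 0: [0, 0, 4] -> [4, 0, 0]
row 1: [32, 8, 16] -> [32, 8, 16]
row 2: [64, 0, 8] -> [64, 8, 0]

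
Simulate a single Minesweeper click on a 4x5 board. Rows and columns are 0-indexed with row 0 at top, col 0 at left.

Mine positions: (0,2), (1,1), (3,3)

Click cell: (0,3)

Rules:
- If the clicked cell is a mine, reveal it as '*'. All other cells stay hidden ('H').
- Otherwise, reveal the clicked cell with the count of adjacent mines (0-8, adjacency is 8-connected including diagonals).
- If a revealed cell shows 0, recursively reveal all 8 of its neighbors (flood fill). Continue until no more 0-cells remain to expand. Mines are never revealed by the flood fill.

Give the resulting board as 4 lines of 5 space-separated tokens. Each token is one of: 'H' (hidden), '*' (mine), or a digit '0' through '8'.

H H H 1 H
H H H H H
H H H H H
H H H H H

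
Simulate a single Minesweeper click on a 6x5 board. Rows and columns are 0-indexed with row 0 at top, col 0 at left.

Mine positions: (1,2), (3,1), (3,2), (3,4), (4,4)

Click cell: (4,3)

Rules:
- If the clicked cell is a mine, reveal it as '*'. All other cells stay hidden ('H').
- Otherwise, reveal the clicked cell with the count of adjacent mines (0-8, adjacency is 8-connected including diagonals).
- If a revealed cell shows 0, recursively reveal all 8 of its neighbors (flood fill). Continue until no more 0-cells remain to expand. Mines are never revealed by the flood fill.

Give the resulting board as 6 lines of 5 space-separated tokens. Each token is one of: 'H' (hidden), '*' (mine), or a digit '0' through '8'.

H H H H H
H H H H H
H H H H H
H H H H H
H H H 3 H
H H H H H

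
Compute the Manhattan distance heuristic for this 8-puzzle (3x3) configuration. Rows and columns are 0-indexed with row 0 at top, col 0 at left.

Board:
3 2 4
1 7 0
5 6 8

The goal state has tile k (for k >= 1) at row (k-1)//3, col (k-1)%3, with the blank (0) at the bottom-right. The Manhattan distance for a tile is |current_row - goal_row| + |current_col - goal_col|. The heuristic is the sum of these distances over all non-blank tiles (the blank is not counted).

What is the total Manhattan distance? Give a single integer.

Answer: 13

Derivation:
Tile 3: (0,0)->(0,2) = 2
Tile 2: (0,1)->(0,1) = 0
Tile 4: (0,2)->(1,0) = 3
Tile 1: (1,0)->(0,0) = 1
Tile 7: (1,1)->(2,0) = 2
Tile 5: (2,0)->(1,1) = 2
Tile 6: (2,1)->(1,2) = 2
Tile 8: (2,2)->(2,1) = 1
Sum: 2 + 0 + 3 + 1 + 2 + 2 + 2 + 1 = 13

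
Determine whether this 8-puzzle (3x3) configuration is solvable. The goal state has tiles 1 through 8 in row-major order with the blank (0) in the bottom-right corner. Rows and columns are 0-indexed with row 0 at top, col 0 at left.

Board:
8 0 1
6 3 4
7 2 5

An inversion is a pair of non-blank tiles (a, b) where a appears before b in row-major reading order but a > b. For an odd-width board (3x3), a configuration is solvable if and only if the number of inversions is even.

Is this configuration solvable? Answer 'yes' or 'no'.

Answer: no

Derivation:
Inversions (pairs i<j in row-major order where tile[i] > tile[j] > 0): 15
15 is odd, so the puzzle is not solvable.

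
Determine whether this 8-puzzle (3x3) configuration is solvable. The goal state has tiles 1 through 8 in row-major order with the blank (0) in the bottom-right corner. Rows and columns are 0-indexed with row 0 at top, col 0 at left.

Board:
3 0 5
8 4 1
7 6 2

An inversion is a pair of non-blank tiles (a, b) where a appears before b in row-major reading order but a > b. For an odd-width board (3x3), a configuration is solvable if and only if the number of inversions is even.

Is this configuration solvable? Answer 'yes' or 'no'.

Inversions (pairs i<j in row-major order where tile[i] > tile[j] > 0): 15
15 is odd, so the puzzle is not solvable.

Answer: no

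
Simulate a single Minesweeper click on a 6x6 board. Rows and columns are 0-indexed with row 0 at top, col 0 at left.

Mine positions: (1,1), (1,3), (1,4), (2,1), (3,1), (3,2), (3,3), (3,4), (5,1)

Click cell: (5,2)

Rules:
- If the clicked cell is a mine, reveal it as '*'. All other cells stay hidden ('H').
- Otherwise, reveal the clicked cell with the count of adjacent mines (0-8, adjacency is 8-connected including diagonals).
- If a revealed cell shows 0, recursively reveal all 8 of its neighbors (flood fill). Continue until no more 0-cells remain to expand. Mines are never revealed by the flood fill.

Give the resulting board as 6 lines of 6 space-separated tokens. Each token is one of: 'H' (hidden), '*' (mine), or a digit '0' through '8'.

H H H H H H
H H H H H H
H H H H H H
H H H H H H
H H H H H H
H H 1 H H H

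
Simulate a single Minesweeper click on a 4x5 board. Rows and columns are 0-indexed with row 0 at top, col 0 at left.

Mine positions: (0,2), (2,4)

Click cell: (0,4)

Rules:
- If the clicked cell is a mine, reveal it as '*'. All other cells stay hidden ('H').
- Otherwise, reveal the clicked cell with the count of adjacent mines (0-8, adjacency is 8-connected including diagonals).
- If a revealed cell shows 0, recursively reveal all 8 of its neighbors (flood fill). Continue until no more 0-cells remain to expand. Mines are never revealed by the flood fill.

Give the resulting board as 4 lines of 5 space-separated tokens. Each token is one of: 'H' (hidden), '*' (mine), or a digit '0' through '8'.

H H H 1 0
H H H 2 1
H H H H H
H H H H H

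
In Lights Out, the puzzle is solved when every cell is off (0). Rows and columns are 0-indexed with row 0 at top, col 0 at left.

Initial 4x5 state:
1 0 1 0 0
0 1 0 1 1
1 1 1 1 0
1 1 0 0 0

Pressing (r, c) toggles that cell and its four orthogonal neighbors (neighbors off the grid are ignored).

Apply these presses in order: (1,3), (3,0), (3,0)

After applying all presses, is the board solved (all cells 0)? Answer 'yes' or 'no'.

Answer: no

Derivation:
After press 1 at (1,3):
1 0 1 1 0
0 1 1 0 0
1 1 1 0 0
1 1 0 0 0

After press 2 at (3,0):
1 0 1 1 0
0 1 1 0 0
0 1 1 0 0
0 0 0 0 0

After press 3 at (3,0):
1 0 1 1 0
0 1 1 0 0
1 1 1 0 0
1 1 0 0 0

Lights still on: 10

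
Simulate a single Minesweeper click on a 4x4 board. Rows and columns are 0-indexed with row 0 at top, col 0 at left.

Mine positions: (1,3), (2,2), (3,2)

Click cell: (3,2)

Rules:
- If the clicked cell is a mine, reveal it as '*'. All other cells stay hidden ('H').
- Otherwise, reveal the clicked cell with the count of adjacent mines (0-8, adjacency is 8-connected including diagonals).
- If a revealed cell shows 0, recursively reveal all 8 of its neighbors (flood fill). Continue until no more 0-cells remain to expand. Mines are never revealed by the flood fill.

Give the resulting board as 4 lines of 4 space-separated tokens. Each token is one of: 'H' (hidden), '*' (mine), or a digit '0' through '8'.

H H H H
H H H H
H H H H
H H * H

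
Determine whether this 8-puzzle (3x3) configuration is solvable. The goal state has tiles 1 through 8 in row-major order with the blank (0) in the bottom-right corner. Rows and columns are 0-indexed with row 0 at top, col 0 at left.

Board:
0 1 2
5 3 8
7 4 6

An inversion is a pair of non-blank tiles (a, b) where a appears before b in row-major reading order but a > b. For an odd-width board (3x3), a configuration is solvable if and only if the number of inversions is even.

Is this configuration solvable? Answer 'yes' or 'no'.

Inversions (pairs i<j in row-major order where tile[i] > tile[j] > 0): 7
7 is odd, so the puzzle is not solvable.

Answer: no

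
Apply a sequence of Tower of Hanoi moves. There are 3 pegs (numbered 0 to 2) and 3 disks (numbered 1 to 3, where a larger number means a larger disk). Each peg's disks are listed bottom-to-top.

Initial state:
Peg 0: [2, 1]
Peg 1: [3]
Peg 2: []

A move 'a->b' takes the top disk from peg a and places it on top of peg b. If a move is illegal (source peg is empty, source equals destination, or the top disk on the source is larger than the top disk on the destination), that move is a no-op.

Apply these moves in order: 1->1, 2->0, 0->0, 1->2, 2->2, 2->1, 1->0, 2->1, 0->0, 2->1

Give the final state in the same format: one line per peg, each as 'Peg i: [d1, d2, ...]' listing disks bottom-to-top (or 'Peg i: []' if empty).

Answer: Peg 0: [2, 1]
Peg 1: [3]
Peg 2: []

Derivation:
After move 1 (1->1):
Peg 0: [2, 1]
Peg 1: [3]
Peg 2: []

After move 2 (2->0):
Peg 0: [2, 1]
Peg 1: [3]
Peg 2: []

After move 3 (0->0):
Peg 0: [2, 1]
Peg 1: [3]
Peg 2: []

After move 4 (1->2):
Peg 0: [2, 1]
Peg 1: []
Peg 2: [3]

After move 5 (2->2):
Peg 0: [2, 1]
Peg 1: []
Peg 2: [3]

After move 6 (2->1):
Peg 0: [2, 1]
Peg 1: [3]
Peg 2: []

After move 7 (1->0):
Peg 0: [2, 1]
Peg 1: [3]
Peg 2: []

After move 8 (2->1):
Peg 0: [2, 1]
Peg 1: [3]
Peg 2: []

After move 9 (0->0):
Peg 0: [2, 1]
Peg 1: [3]
Peg 2: []

After move 10 (2->1):
Peg 0: [2, 1]
Peg 1: [3]
Peg 2: []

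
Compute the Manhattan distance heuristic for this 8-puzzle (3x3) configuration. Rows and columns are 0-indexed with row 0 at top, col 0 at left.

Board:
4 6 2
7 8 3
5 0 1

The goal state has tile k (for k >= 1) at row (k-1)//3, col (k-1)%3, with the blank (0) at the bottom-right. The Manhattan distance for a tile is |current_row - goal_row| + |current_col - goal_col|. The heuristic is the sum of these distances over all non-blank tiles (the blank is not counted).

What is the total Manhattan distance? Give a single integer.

Tile 4: at (0,0), goal (1,0), distance |0-1|+|0-0| = 1
Tile 6: at (0,1), goal (1,2), distance |0-1|+|1-2| = 2
Tile 2: at (0,2), goal (0,1), distance |0-0|+|2-1| = 1
Tile 7: at (1,0), goal (2,0), distance |1-2|+|0-0| = 1
Tile 8: at (1,1), goal (2,1), distance |1-2|+|1-1| = 1
Tile 3: at (1,2), goal (0,2), distance |1-0|+|2-2| = 1
Tile 5: at (2,0), goal (1,1), distance |2-1|+|0-1| = 2
Tile 1: at (2,2), goal (0,0), distance |2-0|+|2-0| = 4
Sum: 1 + 2 + 1 + 1 + 1 + 1 + 2 + 4 = 13

Answer: 13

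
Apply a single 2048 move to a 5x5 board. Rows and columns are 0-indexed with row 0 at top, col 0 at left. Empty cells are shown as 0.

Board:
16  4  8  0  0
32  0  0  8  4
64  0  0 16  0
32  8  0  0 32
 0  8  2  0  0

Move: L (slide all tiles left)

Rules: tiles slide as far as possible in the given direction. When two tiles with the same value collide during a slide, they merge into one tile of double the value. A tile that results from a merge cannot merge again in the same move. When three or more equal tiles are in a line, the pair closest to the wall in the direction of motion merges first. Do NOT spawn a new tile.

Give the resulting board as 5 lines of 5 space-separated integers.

Slide left:
row 0: [16, 4, 8, 0, 0] -> [16, 4, 8, 0, 0]
row 1: [32, 0, 0, 8, 4] -> [32, 8, 4, 0, 0]
row 2: [64, 0, 0, 16, 0] -> [64, 16, 0, 0, 0]
row 3: [32, 8, 0, 0, 32] -> [32, 8, 32, 0, 0]
row 4: [0, 8, 2, 0, 0] -> [8, 2, 0, 0, 0]

Answer: 16  4  8  0  0
32  8  4  0  0
64 16  0  0  0
32  8 32  0  0
 8  2  0  0  0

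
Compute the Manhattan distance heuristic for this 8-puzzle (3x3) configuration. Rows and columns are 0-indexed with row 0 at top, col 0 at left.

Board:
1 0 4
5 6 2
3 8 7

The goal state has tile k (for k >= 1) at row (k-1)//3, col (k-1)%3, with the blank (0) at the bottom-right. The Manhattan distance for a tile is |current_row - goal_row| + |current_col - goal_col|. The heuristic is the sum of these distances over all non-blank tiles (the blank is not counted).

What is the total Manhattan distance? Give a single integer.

Tile 1: at (0,0), goal (0,0), distance |0-0|+|0-0| = 0
Tile 4: at (0,2), goal (1,0), distance |0-1|+|2-0| = 3
Tile 5: at (1,0), goal (1,1), distance |1-1|+|0-1| = 1
Tile 6: at (1,1), goal (1,2), distance |1-1|+|1-2| = 1
Tile 2: at (1,2), goal (0,1), distance |1-0|+|2-1| = 2
Tile 3: at (2,0), goal (0,2), distance |2-0|+|0-2| = 4
Tile 8: at (2,1), goal (2,1), distance |2-2|+|1-1| = 0
Tile 7: at (2,2), goal (2,0), distance |2-2|+|2-0| = 2
Sum: 0 + 3 + 1 + 1 + 2 + 4 + 0 + 2 = 13

Answer: 13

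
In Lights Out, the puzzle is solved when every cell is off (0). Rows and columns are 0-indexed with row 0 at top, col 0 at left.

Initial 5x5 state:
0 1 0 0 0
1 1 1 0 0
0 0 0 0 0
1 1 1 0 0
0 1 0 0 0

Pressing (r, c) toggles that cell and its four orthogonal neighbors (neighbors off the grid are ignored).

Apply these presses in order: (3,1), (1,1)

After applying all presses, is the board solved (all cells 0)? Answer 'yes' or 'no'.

Answer: yes

Derivation:
After press 1 at (3,1):
0 1 0 0 0
1 1 1 0 0
0 1 0 0 0
0 0 0 0 0
0 0 0 0 0

After press 2 at (1,1):
0 0 0 0 0
0 0 0 0 0
0 0 0 0 0
0 0 0 0 0
0 0 0 0 0

Lights still on: 0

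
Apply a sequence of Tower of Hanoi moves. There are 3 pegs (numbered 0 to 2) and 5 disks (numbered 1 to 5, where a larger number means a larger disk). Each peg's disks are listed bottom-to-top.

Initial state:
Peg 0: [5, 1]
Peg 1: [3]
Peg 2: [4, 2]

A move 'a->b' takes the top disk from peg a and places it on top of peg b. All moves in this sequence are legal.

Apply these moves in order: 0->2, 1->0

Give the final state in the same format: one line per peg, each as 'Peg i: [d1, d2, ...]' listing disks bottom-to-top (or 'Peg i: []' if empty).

Answer: Peg 0: [5, 3]
Peg 1: []
Peg 2: [4, 2, 1]

Derivation:
After move 1 (0->2):
Peg 0: [5]
Peg 1: [3]
Peg 2: [4, 2, 1]

After move 2 (1->0):
Peg 0: [5, 3]
Peg 1: []
Peg 2: [4, 2, 1]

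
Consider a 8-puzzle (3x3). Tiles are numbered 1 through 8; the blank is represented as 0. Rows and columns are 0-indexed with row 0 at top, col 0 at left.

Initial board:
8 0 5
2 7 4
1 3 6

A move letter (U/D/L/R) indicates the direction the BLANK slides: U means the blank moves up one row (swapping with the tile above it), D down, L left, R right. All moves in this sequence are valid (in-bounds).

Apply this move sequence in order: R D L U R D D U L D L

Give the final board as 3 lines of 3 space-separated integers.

After move 1 (R):
8 5 0
2 7 4
1 3 6

After move 2 (D):
8 5 4
2 7 0
1 3 6

After move 3 (L):
8 5 4
2 0 7
1 3 6

After move 4 (U):
8 0 4
2 5 7
1 3 6

After move 5 (R):
8 4 0
2 5 7
1 3 6

After move 6 (D):
8 4 7
2 5 0
1 3 6

After move 7 (D):
8 4 7
2 5 6
1 3 0

After move 8 (U):
8 4 7
2 5 0
1 3 6

After move 9 (L):
8 4 7
2 0 5
1 3 6

After move 10 (D):
8 4 7
2 3 5
1 0 6

After move 11 (L):
8 4 7
2 3 5
0 1 6

Answer: 8 4 7
2 3 5
0 1 6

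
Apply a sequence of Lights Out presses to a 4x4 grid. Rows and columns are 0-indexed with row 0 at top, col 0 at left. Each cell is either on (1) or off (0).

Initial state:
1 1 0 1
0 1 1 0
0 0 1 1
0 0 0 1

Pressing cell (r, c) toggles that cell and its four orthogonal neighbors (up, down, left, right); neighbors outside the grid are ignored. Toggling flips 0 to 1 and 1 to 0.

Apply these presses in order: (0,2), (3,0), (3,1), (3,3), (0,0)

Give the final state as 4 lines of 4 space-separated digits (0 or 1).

Answer: 0 1 1 0
1 1 0 0
1 1 1 0
0 0 0 0

Derivation:
After press 1 at (0,2):
1 0 1 0
0 1 0 0
0 0 1 1
0 0 0 1

After press 2 at (3,0):
1 0 1 0
0 1 0 0
1 0 1 1
1 1 0 1

After press 3 at (3,1):
1 0 1 0
0 1 0 0
1 1 1 1
0 0 1 1

After press 4 at (3,3):
1 0 1 0
0 1 0 0
1 1 1 0
0 0 0 0

After press 5 at (0,0):
0 1 1 0
1 1 0 0
1 1 1 0
0 0 0 0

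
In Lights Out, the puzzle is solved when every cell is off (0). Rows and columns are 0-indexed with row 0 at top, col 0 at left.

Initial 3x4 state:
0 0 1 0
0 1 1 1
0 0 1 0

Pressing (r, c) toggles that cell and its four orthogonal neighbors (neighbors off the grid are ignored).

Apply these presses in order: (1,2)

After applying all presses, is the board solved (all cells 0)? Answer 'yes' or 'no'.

After press 1 at (1,2):
0 0 0 0
0 0 0 0
0 0 0 0

Lights still on: 0

Answer: yes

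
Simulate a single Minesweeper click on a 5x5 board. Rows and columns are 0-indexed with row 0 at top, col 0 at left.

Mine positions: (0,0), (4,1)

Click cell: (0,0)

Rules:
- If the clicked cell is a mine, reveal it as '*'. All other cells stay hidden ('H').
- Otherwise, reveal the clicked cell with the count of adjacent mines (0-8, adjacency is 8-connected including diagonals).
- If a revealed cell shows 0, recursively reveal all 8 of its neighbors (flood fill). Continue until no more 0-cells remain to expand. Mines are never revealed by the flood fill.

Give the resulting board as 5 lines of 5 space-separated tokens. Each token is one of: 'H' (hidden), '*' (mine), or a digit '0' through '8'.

* H H H H
H H H H H
H H H H H
H H H H H
H H H H H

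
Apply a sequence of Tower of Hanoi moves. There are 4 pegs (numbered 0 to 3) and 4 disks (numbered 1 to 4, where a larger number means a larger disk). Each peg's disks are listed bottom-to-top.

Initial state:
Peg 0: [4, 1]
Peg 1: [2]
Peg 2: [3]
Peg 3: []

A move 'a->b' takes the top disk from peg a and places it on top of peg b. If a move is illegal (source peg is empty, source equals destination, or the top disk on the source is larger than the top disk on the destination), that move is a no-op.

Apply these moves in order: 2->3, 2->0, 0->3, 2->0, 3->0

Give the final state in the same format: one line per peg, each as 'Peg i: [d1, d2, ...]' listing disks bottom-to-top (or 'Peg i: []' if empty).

Answer: Peg 0: [4, 1]
Peg 1: [2]
Peg 2: []
Peg 3: [3]

Derivation:
After move 1 (2->3):
Peg 0: [4, 1]
Peg 1: [2]
Peg 2: []
Peg 3: [3]

After move 2 (2->0):
Peg 0: [4, 1]
Peg 1: [2]
Peg 2: []
Peg 3: [3]

After move 3 (0->3):
Peg 0: [4]
Peg 1: [2]
Peg 2: []
Peg 3: [3, 1]

After move 4 (2->0):
Peg 0: [4]
Peg 1: [2]
Peg 2: []
Peg 3: [3, 1]

After move 5 (3->0):
Peg 0: [4, 1]
Peg 1: [2]
Peg 2: []
Peg 3: [3]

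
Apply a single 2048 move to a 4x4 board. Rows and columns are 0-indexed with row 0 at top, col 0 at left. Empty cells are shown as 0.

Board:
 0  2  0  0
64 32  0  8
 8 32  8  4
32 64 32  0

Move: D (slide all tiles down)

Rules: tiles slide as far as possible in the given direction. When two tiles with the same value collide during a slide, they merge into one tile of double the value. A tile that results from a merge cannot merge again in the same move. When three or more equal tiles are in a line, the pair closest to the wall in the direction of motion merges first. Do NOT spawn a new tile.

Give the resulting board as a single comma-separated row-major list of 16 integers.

Slide down:
col 0: [0, 64, 8, 32] -> [0, 64, 8, 32]
col 1: [2, 32, 32, 64] -> [0, 2, 64, 64]
col 2: [0, 0, 8, 32] -> [0, 0, 8, 32]
col 3: [0, 8, 4, 0] -> [0, 0, 8, 4]

Answer: 0, 0, 0, 0, 64, 2, 0, 0, 8, 64, 8, 8, 32, 64, 32, 4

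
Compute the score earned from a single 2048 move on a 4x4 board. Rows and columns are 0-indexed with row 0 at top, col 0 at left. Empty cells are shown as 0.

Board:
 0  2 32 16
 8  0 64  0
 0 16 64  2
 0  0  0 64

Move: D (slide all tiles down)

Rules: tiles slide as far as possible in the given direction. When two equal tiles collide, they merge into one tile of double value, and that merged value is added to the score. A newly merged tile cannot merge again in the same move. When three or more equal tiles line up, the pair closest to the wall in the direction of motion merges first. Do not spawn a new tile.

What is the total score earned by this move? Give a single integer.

Answer: 128

Derivation:
Slide down:
col 0: [0, 8, 0, 0] -> [0, 0, 0, 8]  score +0 (running 0)
col 1: [2, 0, 16, 0] -> [0, 0, 2, 16]  score +0 (running 0)
col 2: [32, 64, 64, 0] -> [0, 0, 32, 128]  score +128 (running 128)
col 3: [16, 0, 2, 64] -> [0, 16, 2, 64]  score +0 (running 128)
Board after move:
  0   0   0   0
  0   0   0  16
  0   2  32   2
  8  16 128  64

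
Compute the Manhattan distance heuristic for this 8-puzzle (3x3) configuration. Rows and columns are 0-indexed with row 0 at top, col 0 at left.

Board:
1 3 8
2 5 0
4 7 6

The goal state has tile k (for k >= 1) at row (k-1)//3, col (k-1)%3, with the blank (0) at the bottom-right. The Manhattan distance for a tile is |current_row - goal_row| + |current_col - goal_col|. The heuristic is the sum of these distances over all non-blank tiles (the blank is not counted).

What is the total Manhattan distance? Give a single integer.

Tile 1: (0,0)->(0,0) = 0
Tile 3: (0,1)->(0,2) = 1
Tile 8: (0,2)->(2,1) = 3
Tile 2: (1,0)->(0,1) = 2
Tile 5: (1,1)->(1,1) = 0
Tile 4: (2,0)->(1,0) = 1
Tile 7: (2,1)->(2,0) = 1
Tile 6: (2,2)->(1,2) = 1
Sum: 0 + 1 + 3 + 2 + 0 + 1 + 1 + 1 = 9

Answer: 9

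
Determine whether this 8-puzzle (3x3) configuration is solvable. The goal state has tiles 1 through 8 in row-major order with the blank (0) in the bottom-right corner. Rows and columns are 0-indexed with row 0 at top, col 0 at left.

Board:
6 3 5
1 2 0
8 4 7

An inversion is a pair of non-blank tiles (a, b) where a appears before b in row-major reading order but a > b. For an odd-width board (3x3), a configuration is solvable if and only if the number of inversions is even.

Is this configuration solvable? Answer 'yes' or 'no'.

Inversions (pairs i<j in row-major order where tile[i] > tile[j] > 0): 12
12 is even, so the puzzle is solvable.

Answer: yes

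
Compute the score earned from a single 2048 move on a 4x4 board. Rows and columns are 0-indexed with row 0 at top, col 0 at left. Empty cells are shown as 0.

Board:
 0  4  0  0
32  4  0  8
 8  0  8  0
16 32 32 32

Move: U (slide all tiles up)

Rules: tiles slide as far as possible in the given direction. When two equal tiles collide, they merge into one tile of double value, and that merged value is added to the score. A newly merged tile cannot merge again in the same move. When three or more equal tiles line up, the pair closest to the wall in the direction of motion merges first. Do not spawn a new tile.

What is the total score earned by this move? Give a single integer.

Answer: 8

Derivation:
Slide up:
col 0: [0, 32, 8, 16] -> [32, 8, 16, 0]  score +0 (running 0)
col 1: [4, 4, 0, 32] -> [8, 32, 0, 0]  score +8 (running 8)
col 2: [0, 0, 8, 32] -> [8, 32, 0, 0]  score +0 (running 8)
col 3: [0, 8, 0, 32] -> [8, 32, 0, 0]  score +0 (running 8)
Board after move:
32  8  8  8
 8 32 32 32
16  0  0  0
 0  0  0  0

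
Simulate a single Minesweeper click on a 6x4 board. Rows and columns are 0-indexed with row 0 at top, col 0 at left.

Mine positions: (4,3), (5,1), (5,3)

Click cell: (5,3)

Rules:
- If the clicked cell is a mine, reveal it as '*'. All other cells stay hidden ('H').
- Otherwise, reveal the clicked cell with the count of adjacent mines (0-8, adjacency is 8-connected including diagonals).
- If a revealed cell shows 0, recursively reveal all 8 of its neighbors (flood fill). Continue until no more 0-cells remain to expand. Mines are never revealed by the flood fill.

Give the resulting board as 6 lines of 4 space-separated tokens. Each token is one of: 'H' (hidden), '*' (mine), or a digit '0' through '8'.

H H H H
H H H H
H H H H
H H H H
H H H H
H H H *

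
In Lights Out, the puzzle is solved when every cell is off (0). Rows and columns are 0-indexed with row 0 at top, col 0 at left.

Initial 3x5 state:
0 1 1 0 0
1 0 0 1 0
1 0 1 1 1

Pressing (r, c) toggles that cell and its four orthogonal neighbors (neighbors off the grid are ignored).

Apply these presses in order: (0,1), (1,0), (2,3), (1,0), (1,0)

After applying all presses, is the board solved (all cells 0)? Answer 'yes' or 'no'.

Answer: yes

Derivation:
After press 1 at (0,1):
1 0 0 0 0
1 1 0 1 0
1 0 1 1 1

After press 2 at (1,0):
0 0 0 0 0
0 0 0 1 0
0 0 1 1 1

After press 3 at (2,3):
0 0 0 0 0
0 0 0 0 0
0 0 0 0 0

After press 4 at (1,0):
1 0 0 0 0
1 1 0 0 0
1 0 0 0 0

After press 5 at (1,0):
0 0 0 0 0
0 0 0 0 0
0 0 0 0 0

Lights still on: 0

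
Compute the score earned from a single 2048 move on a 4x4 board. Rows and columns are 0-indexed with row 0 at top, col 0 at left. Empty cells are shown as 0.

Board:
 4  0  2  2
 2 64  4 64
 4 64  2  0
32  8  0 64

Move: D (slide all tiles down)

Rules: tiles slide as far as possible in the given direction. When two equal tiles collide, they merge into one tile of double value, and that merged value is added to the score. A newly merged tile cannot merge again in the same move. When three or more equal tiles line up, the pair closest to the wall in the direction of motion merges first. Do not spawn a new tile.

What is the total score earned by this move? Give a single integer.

Slide down:
col 0: [4, 2, 4, 32] -> [4, 2, 4, 32]  score +0 (running 0)
col 1: [0, 64, 64, 8] -> [0, 0, 128, 8]  score +128 (running 128)
col 2: [2, 4, 2, 0] -> [0, 2, 4, 2]  score +0 (running 128)
col 3: [2, 64, 0, 64] -> [0, 0, 2, 128]  score +128 (running 256)
Board after move:
  4   0   0   0
  2   0   2   0
  4 128   4   2
 32   8   2 128

Answer: 256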